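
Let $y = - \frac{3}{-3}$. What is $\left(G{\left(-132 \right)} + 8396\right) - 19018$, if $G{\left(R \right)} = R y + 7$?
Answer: $-10747$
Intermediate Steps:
$y = 1$ ($y = \left(-3\right) \left(- \frac{1}{3}\right) = 1$)
$G{\left(R \right)} = 7 + R$ ($G{\left(R \right)} = R 1 + 7 = R + 7 = 7 + R$)
$\left(G{\left(-132 \right)} + 8396\right) - 19018 = \left(\left(7 - 132\right) + 8396\right) - 19018 = \left(-125 + 8396\right) - 19018 = 8271 - 19018 = -10747$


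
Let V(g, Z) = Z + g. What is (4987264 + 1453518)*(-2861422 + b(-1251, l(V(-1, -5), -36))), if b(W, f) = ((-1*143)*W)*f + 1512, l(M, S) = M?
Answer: -25333321735576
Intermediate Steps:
b(W, f) = 1512 - 143*W*f (b(W, f) = (-143*W)*f + 1512 = -143*W*f + 1512 = 1512 - 143*W*f)
(4987264 + 1453518)*(-2861422 + b(-1251, l(V(-1, -5), -36))) = (4987264 + 1453518)*(-2861422 + (1512 - 143*(-1251)*(-5 - 1))) = 6440782*(-2861422 + (1512 - 143*(-1251)*(-6))) = 6440782*(-2861422 + (1512 - 1073358)) = 6440782*(-2861422 - 1071846) = 6440782*(-3933268) = -25333321735576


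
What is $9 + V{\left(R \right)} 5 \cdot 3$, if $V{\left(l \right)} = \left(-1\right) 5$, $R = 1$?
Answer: $-66$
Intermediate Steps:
$V{\left(l \right)} = -5$
$9 + V{\left(R \right)} 5 \cdot 3 = 9 - 5 \cdot 5 \cdot 3 = 9 - 75 = -66$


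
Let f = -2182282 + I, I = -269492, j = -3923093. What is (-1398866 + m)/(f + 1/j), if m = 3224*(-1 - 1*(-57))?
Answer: 4779590509946/9618537416983 ≈ 0.49691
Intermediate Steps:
f = -2451774 (f = -2182282 - 269492 = -2451774)
m = 180544 (m = 3224*(-1 + 57) = 3224*56 = 180544)
(-1398866 + m)/(f + 1/j) = (-1398866 + 180544)/(-2451774 + 1/(-3923093)) = -1218322/(-2451774 - 1/3923093) = -1218322/(-9618537416983/3923093) = -1218322*(-3923093/9618537416983) = 4779590509946/9618537416983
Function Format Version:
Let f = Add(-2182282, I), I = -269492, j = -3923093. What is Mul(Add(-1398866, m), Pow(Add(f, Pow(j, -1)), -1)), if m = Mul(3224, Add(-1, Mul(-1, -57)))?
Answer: Rational(4779590509946, 9618537416983) ≈ 0.49691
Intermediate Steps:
f = -2451774 (f = Add(-2182282, -269492) = -2451774)
m = 180544 (m = Mul(3224, Add(-1, 57)) = Mul(3224, 56) = 180544)
Mul(Add(-1398866, m), Pow(Add(f, Pow(j, -1)), -1)) = Mul(Add(-1398866, 180544), Pow(Add(-2451774, Pow(-3923093, -1)), -1)) = Mul(-1218322, Pow(Add(-2451774, Rational(-1, 3923093)), -1)) = Mul(-1218322, Pow(Rational(-9618537416983, 3923093), -1)) = Mul(-1218322, Rational(-3923093, 9618537416983)) = Rational(4779590509946, 9618537416983)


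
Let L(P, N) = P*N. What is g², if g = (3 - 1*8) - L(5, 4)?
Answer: 625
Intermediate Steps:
L(P, N) = N*P
g = -25 (g = (3 - 1*8) - 4*5 = (3 - 8) - 1*20 = -5 - 20 = -25)
g² = (-25)² = 625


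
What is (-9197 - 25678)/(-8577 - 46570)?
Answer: 34875/55147 ≈ 0.63240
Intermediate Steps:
(-9197 - 25678)/(-8577 - 46570) = -34875/(-55147) = -34875*(-1/55147) = 34875/55147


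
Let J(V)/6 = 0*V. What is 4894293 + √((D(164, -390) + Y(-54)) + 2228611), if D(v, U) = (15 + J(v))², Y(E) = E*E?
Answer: 4894293 + 2*√557938 ≈ 4.8958e+6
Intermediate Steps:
J(V) = 0 (J(V) = 6*(0*V) = 6*0 = 0)
Y(E) = E²
D(v, U) = 225 (D(v, U) = (15 + 0)² = 15² = 225)
4894293 + √((D(164, -390) + Y(-54)) + 2228611) = 4894293 + √((225 + (-54)²) + 2228611) = 4894293 + √((225 + 2916) + 2228611) = 4894293 + √(3141 + 2228611) = 4894293 + √2231752 = 4894293 + 2*√557938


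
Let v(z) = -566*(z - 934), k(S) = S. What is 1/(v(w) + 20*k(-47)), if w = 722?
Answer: 1/119052 ≈ 8.3997e-6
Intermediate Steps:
v(z) = 528644 - 566*z (v(z) = -566*(-934 + z) = 528644 - 566*z)
1/(v(w) + 20*k(-47)) = 1/((528644 - 566*722) + 20*(-47)) = 1/((528644 - 408652) - 940) = 1/(119992 - 940) = 1/119052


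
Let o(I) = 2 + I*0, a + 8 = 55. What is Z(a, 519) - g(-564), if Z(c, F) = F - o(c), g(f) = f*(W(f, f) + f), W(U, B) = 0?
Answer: -317579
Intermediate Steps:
a = 47 (a = -8 + 55 = 47)
o(I) = 2 (o(I) = 2 + 0 = 2)
g(f) = f² (g(f) = f*(0 + f) = f*f = f²)
Z(c, F) = -2 + F (Z(c, F) = F - 1*2 = F - 2 = -2 + F)
Z(a, 519) - g(-564) = (-2 + 519) - 1*(-564)² = 517 - 1*318096 = 517 - 318096 = -317579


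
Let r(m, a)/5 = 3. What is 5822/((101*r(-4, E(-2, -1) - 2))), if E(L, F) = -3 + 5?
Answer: 5822/1515 ≈ 3.8429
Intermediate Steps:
E(L, F) = 2
r(m, a) = 15 (r(m, a) = 5*3 = 15)
5822/((101*r(-4, E(-2, -1) - 2))) = 5822/((101*15)) = 5822/1515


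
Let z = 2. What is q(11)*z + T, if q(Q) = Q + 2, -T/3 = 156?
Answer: -442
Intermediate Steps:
T = -468 (T = -3*156 = -468)
q(Q) = 2 + Q
q(11)*z + T = (2 + 11)*2 - 468 = 13*2 - 468 = 26 - 468 = -442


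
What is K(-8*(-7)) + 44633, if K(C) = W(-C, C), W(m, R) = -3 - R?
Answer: 44574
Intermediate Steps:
K(C) = -3 - C
K(-8*(-7)) + 44633 = (-3 - (-8)*(-7)) + 44633 = (-3 - 1*56) + 44633 = (-3 - 56) + 44633 = -59 + 44633 = 44574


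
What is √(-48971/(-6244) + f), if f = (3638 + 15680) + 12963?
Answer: √314715606135/3122 ≈ 179.69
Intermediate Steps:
f = 32281 (f = 19318 + 12963 = 32281)
√(-48971/(-6244) + f) = √(-48971/(-6244) + 32281) = √(-48971*(-1/6244) + 32281) = √(48971/6244 + 32281) = √(201611535/6244) = √314715606135/3122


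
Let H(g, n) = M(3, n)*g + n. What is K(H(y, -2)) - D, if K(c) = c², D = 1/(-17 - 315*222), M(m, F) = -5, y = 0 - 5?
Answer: 38989417/73704 ≈ 529.00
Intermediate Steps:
y = -5
D = -1/73704 (D = (1/222)/(-332) = -1/332*1/222 = -1/73704 ≈ -1.3568e-5)
H(g, n) = n - 5*g (H(g, n) = -5*g + n = n - 5*g)
K(H(y, -2)) - D = (-2 - 5*(-5))² - 1*(-1/73704) = (-2 + 25)² + 1/73704 = 23² + 1/73704 = 529 + 1/73704 = 38989417/73704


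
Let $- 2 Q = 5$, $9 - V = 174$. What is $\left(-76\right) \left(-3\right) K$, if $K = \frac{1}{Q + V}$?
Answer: $- \frac{456}{335} \approx -1.3612$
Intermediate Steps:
$V = -165$ ($V = 9 - 174 = -165$)
$Q = - \frac{5}{2}$ ($Q = \left(- \frac{1}{2}\right) 5 = - \frac{5}{2} \approx -2.5$)
$K = - \frac{2}{335}$ ($K = \frac{1}{- \frac{5}{2} - 165} = \frac{1}{- \frac{335}{2}} = - \frac{2}{335} \approx -0.0059702$)
$\left(-76\right) \left(-3\right) K = \left(-76\right) \left(-3\right) \left(- \frac{2}{335}\right) = 228 \left(- \frac{2}{335}\right) = - \frac{456}{335}$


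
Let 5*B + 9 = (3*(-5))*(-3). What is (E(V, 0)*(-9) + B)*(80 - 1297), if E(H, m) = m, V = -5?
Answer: -43812/5 ≈ -8762.4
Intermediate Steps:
B = 36/5 (B = -9/5 + ((3*(-5))*(-3))/5 = -9/5 + (-15*(-3))/5 = -9/5 + (⅕)*45 = -9/5 + 9 = 36/5 ≈ 7.2000)
(E(V, 0)*(-9) + B)*(80 - 1297) = (0*(-9) + 36/5)*(80 - 1297) = (0 + 36/5)*(-1217) = (36/5)*(-1217) = -43812/5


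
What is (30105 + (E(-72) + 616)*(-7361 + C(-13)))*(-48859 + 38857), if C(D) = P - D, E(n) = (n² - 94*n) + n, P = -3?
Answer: 918463565982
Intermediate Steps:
E(n) = n² - 93*n
C(D) = -3 - D
(30105 + (E(-72) + 616)*(-7361 + C(-13)))*(-48859 + 38857) = (30105 + (-72*(-93 - 72) + 616)*(-7361 + (-3 - 1*(-13))))*(-48859 + 38857) = (30105 + (-72*(-165) + 616)*(-7361 + (-3 + 13)))*(-10002) = (30105 + (11880 + 616)*(-7361 + 10))*(-10002) = (30105 + 12496*(-7351))*(-10002) = (30105 - 91858096)*(-10002) = -91827991*(-10002) = 918463565982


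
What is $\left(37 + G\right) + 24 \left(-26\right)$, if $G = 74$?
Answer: $-513$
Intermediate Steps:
$\left(37 + G\right) + 24 \left(-26\right) = \left(37 + 74\right) + 24 \left(-26\right) = 111 - 624 = -513$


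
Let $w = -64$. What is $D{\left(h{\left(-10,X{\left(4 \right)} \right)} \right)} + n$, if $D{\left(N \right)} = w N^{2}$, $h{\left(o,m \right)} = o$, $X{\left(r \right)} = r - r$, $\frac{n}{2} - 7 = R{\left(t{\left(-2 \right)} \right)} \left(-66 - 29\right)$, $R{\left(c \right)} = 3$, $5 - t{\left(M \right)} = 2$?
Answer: $-6956$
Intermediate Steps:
$t{\left(M \right)} = 3$ ($t{\left(M \right)} = 5 - 2 = 3$)
$n = -556$ ($n = 14 + 2 \cdot 3 \left(-66 - 29\right) = 14 + 2 \cdot 3 \left(-95\right) = 14 + 2 \left(-285\right) = 14 - 570 = -556$)
$X{\left(r \right)} = 0$
$D{\left(N \right)} = - 64 N^{2}$
$D{\left(h{\left(-10,X{\left(4 \right)} \right)} \right)} + n = - 64 \left(-10\right)^{2} - 556 = \left(-64\right) 100 - 556 = -6400 - 556 = -6956$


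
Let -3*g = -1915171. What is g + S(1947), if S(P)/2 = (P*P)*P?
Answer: 44286145909/3 ≈ 1.4762e+10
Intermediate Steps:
g = 1915171/3 (g = -⅓*(-1915171) = 1915171/3 ≈ 6.3839e+5)
S(P) = 2*P³ (S(P) = 2*((P*P)*P) = 2*(P²*P) = 2*P³)
g + S(1947) = 1915171/3 + 2*1947³ = 1915171/3 + 2*7380705123 = 1915171/3 + 14761410246 = 44286145909/3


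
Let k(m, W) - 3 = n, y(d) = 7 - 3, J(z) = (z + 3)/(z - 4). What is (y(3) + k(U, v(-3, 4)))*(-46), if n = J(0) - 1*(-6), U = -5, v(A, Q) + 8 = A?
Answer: -1127/2 ≈ -563.50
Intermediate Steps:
J(z) = (3 + z)/(-4 + z)
v(A, Q) = -8 + A
n = 21/4 (n = (3 + 0)/(-4 + 0) - 1*(-6) = 3/(-4) + 6 = -¼*3 + 6 = -¾ + 6 = 21/4 ≈ 5.2500)
y(d) = 4
k(m, W) = 33/4 (k(m, W) = 3 + 21/4 = 33/4)
(y(3) + k(U, v(-3, 4)))*(-46) = (4 + 33/4)*(-46) = (49/4)*(-46) = -1127/2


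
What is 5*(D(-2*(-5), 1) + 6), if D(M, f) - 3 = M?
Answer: 95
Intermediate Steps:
D(M, f) = 3 + M
5*(D(-2*(-5), 1) + 6) = 5*((3 - 2*(-5)) + 6) = 5*((3 + 10) + 6) = 5*(13 + 6) = 5*19 = 95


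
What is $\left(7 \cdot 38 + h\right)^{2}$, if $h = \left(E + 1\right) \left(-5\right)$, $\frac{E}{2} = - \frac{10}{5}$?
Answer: $78961$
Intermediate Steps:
$E = -4$ ($E = 2 \left(- \frac{10}{5}\right) = 2 \left(\left(-10\right) \frac{1}{5}\right) = 2 \left(-2\right) = -4$)
$h = 15$ ($h = \left(-4 + 1\right) \left(-5\right) = \left(-3\right) \left(-5\right) = 15$)
$\left(7 \cdot 38 + h\right)^{2} = \left(7 \cdot 38 + 15\right)^{2} = \left(266 + 15\right)^{2} = 281^{2} = 78961$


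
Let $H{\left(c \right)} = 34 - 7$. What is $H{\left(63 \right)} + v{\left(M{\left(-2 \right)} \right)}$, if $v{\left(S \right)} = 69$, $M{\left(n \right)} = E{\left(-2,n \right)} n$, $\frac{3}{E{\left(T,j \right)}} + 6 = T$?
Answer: $96$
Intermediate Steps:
$E{\left(T,j \right)} = \frac{3}{-6 + T}$
$M{\left(n \right)} = - \frac{3 n}{8}$ ($M{\left(n \right)} = \frac{3}{-6 - 2} n = \frac{3}{-8} n = 3 \left(- \frac{1}{8}\right) n = - \frac{3 n}{8}$)
$H{\left(c \right)} = 27$ ($H{\left(c \right)} = 34 - 7 = 27$)
$H{\left(63 \right)} + v{\left(M{\left(-2 \right)} \right)} = 27 + 69 = 96$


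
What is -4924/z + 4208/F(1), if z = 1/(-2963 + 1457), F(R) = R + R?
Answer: 7417648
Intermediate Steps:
F(R) = 2*R
z = -1/1506 (z = 1/(-1506) = -1/1506 ≈ -0.00066401)
-4924/z + 4208/F(1) = -4924/(-1/1506) + 4208/((2*1)) = -4924*(-1506) + 4208/2 = 7415544 + 4208*(½) = 7415544 + 2104 = 7417648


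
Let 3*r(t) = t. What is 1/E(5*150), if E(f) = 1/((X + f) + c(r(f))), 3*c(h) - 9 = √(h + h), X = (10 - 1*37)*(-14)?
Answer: 1131 + 10*√5/3 ≈ 1138.5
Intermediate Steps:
r(t) = t/3
X = 378 (X = (10 - 37)*(-14) = -27*(-14) = 378)
c(h) = 3 + √2*√h/3 (c(h) = 3 + √(h + h)/3 = 3 + √(2*h)/3 = 3 + (√2*√h)/3 = 3 + √2*√h/3)
E(f) = 1/(381 + f + √6*√f/9) (E(f) = 1/((378 + f) + (3 + √2*√(f/3)/3)) = 1/((378 + f) + (3 + √2*(√3*√f/3)/3)) = 1/((378 + f) + (3 + √6*√f/9)) = 1/(381 + f + √6*√f/9))
1/E(5*150) = 1/(9/(3429 + 9*(5*150) + √6*√(5*150))) = 1/(9/(3429 + 9*750 + √6*√750)) = 1/(9/(3429 + 6750 + √6*(5*√30))) = 1/(9/(3429 + 6750 + 30*√5)) = 1/(9/(10179 + 30*√5)) = 1131 + 10*√5/3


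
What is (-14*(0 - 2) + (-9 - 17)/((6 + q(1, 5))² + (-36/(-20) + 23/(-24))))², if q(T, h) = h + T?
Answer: 1383542416/1787569 ≈ 773.98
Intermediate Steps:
q(T, h) = T + h
(-14*(0 - 2) + (-9 - 17)/((6 + q(1, 5))² + (-36/(-20) + 23/(-24))))² = (-14*(0 - 2) + (-9 - 17)/((6 + (1 + 5))² + (-36/(-20) + 23/(-24))))² = (-14*(-2) - 26/((6 + 6)² + (-36*(-1/20) + 23*(-1/24))))² = (28 - 26/(12² + (9/5 - 23/24)))² = (28 - 26/(144 + 101/120))² = (28 - 26/17381/120)² = (28 - 26*120/17381)² = (28 - 240/1337)² = (37196/1337)² = 1383542416/1787569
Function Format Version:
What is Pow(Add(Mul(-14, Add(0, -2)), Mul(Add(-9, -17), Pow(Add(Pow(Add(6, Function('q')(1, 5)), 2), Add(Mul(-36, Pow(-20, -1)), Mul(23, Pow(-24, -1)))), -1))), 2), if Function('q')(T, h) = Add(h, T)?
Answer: Rational(1383542416, 1787569) ≈ 773.98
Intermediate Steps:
Function('q')(T, h) = Add(T, h)
Pow(Add(Mul(-14, Add(0, -2)), Mul(Add(-9, -17), Pow(Add(Pow(Add(6, Function('q')(1, 5)), 2), Add(Mul(-36, Pow(-20, -1)), Mul(23, Pow(-24, -1)))), -1))), 2) = Pow(Add(Mul(-14, Add(0, -2)), Mul(Add(-9, -17), Pow(Add(Pow(Add(6, Add(1, 5)), 2), Add(Mul(-36, Pow(-20, -1)), Mul(23, Pow(-24, -1)))), -1))), 2) = Pow(Add(Mul(-14, -2), Mul(-26, Pow(Add(Pow(Add(6, 6), 2), Add(Mul(-36, Rational(-1, 20)), Mul(23, Rational(-1, 24)))), -1))), 2) = Pow(Add(28, Mul(-26, Pow(Add(Pow(12, 2), Add(Rational(9, 5), Rational(-23, 24))), -1))), 2) = Pow(Add(28, Mul(-26, Pow(Add(144, Rational(101, 120)), -1))), 2) = Pow(Add(28, Mul(-26, Pow(Rational(17381, 120), -1))), 2) = Pow(Add(28, Mul(-26, Rational(120, 17381))), 2) = Pow(Add(28, Rational(-240, 1337)), 2) = Pow(Rational(37196, 1337), 2) = Rational(1383542416, 1787569)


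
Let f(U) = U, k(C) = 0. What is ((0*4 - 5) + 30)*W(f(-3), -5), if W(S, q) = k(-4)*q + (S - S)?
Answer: 0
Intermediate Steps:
W(S, q) = 0 (W(S, q) = 0*q + (S - S) = 0 + 0 = 0)
((0*4 - 5) + 30)*W(f(-3), -5) = ((0*4 - 5) + 30)*0 = ((0 - 5) + 30)*0 = (-5 + 30)*0 = 25*0 = 0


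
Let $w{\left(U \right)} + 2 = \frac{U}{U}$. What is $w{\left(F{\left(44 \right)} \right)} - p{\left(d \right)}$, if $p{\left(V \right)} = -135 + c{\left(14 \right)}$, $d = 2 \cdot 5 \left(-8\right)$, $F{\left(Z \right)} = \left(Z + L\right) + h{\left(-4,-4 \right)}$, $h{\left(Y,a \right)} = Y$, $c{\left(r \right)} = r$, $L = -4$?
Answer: $120$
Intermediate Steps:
$F{\left(Z \right)} = -8 + Z$ ($F{\left(Z \right)} = \left(Z - 4\right) - 4 = \left(-4 + Z\right) - 4 = -8 + Z$)
$d = -80$ ($d = 10 \left(-8\right) = -80$)
$w{\left(U \right)} = -1$ ($w{\left(U \right)} = -2 + \frac{U}{U} = -2 + 1 = -1$)
$p{\left(V \right)} = -121$ ($p{\left(V \right)} = -135 + 14 = -121$)
$w{\left(F{\left(44 \right)} \right)} - p{\left(d \right)} = -1 - -121 = -1 + 121 = 120$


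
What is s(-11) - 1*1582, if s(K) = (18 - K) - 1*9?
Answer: -1562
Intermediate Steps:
s(K) = 9 - K (s(K) = (18 - K) - 9 = 9 - K)
s(-11) - 1*1582 = (9 - 1*(-11)) - 1*1582 = (9 + 11) - 1582 = 20 - 1582 = -1562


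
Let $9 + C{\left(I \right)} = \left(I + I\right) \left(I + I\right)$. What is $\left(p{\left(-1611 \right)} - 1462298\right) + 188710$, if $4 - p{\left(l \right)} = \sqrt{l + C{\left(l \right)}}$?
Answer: $-1273584 - 36 \sqrt{8009} \approx -1.2768 \cdot 10^{6}$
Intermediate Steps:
$C{\left(I \right)} = -9 + 4 I^{2}$ ($C{\left(I \right)} = -9 + \left(I + I\right) \left(I + I\right) = -9 + 2 I 2 I = -9 + 4 I^{2}$)
$p{\left(l \right)} = 4 - \sqrt{-9 + l + 4 l^{2}}$ ($p{\left(l \right)} = 4 - \sqrt{l + \left(-9 + 4 l^{2}\right)} = 4 - \sqrt{-9 + l + 4 l^{2}}$)
$\left(p{\left(-1611 \right)} - 1462298\right) + 188710 = \left(\left(4 - \sqrt{-9 - 1611 + 4 \left(-1611\right)^{2}}\right) - 1462298\right) + 188710 = \left(\left(4 - \sqrt{-9 - 1611 + 4 \cdot 2595321}\right) - 1462298\right) + 188710 = \left(\left(4 - \sqrt{-9 - 1611 + 10381284}\right) - 1462298\right) + 188710 = \left(\left(4 - \sqrt{10379664}\right) - 1462298\right) + 188710 = \left(\left(4 - 36 \sqrt{8009}\right) - 1462298\right) + 188710 = \left(-1462294 - 36 \sqrt{8009}\right) + 188710 = -1273584 - 36 \sqrt{8009}$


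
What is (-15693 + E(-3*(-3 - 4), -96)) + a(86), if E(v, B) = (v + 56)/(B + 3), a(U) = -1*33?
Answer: -1462595/93 ≈ -15727.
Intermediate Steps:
a(U) = -33
E(v, B) = (56 + v)/(3 + B)
(-15693 + E(-3*(-3 - 4), -96)) + a(86) = (-15693 + (56 - 3*(-3 - 4))/(3 - 96)) - 33 = (-15693 + (56 - 3*(-7))/(-93)) - 33 = (-15693 - (56 + 21)/93) - 33 = (-15693 - 1/93*77) - 33 = (-15693 - 77/93) - 33 = -1459526/93 - 33 = -1462595/93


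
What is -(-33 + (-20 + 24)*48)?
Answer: -159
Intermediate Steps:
-(-33 + (-20 + 24)*48) = -(-33 + 4*48) = -(-33 + 192) = -1*159 = -159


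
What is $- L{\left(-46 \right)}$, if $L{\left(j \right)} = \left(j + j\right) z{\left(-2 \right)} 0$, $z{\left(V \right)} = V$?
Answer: $0$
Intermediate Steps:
$L{\left(j \right)} = 0$ ($L{\left(j \right)} = \left(j + j\right) \left(-2\right) 0 = 2 j \left(-2\right) 0 = - 4 j 0 = 0$)
$- L{\left(-46 \right)} = \left(-1\right) 0 = 0$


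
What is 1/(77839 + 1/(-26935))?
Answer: 26935/2096593464 ≈ 1.2847e-5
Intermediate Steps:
1/(77839 + 1/(-26935)) = 1/(77839 - 1/26935) = 1/(2096593464/26935) = 26935/2096593464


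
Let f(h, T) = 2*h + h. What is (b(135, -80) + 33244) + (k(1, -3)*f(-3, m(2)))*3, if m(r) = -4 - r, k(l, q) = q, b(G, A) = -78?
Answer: 33247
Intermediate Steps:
f(h, T) = 3*h
(b(135, -80) + 33244) + (k(1, -3)*f(-3, m(2)))*3 = (-78 + 33244) - 9*(-3)*3 = 33166 - 3*(-9)*3 = 33166 + 27*3 = 33166 + 81 = 33247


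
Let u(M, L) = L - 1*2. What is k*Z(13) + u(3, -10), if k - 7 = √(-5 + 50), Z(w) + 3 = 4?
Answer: -5 + 3*√5 ≈ 1.7082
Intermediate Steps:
u(M, L) = -2 + L (u(M, L) = L - 2 = -2 + L)
Z(w) = 1 (Z(w) = -3 + 4 = 1)
k = 7 + 3*√5 (k = 7 + √(-5 + 50) = 7 + √45 = 7 + 3*√5 ≈ 13.708)
k*Z(13) + u(3, -10) = (7 + 3*√5)*1 + (-2 - 10) = (7 + 3*√5) - 12 = -5 + 3*√5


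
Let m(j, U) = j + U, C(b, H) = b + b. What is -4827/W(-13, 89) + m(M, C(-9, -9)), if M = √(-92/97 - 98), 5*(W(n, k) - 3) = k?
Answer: -26007/104 + I*√931006/97 ≈ -250.07 + 9.9473*I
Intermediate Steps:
W(n, k) = 3 + k/5
C(b, H) = 2*b
M = I*√931006/97 (M = √(-92*1/97 - 98) = √(-92/97 - 98) = √(-9598/97) = I*√931006/97 ≈ 9.9473*I)
m(j, U) = U + j
-4827/W(-13, 89) + m(M, C(-9, -9)) = -4827/(3 + (⅕)*89) + (2*(-9) + I*√931006/97) = -4827/(3 + 89/5) + (-18 + I*√931006/97) = -4827/104/5 + (-18 + I*√931006/97) = -4827*5/104 + (-18 + I*√931006/97) = -24135/104 + (-18 + I*√931006/97) = -26007/104 + I*√931006/97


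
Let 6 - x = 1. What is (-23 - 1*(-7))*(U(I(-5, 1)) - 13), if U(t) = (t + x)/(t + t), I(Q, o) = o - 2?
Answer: 240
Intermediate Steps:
x = 5 (x = 6 - 1*1 = 6 - 1 = 5)
I(Q, o) = -2 + o
U(t) = (5 + t)/(2*t) (U(t) = (t + 5)/(t + t) = (5 + t)/((2*t)) = (5 + t)*(1/(2*t)) = (5 + t)/(2*t))
(-23 - 1*(-7))*(U(I(-5, 1)) - 13) = (-23 - 1*(-7))*((5 + (-2 + 1))/(2*(-2 + 1)) - 13) = (-23 + 7)*((½)*(5 - 1)/(-1) - 13) = -16*((½)*(-1)*4 - 13) = -16*(-2 - 13) = -16*(-15) = 240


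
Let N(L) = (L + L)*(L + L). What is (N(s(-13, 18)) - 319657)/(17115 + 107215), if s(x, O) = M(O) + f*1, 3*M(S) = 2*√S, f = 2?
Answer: -319609/124330 + 16*√2/62165 ≈ -2.5703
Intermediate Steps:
M(S) = 2*√S/3 (M(S) = (2*√S)/3 = 2*√S/3)
s(x, O) = 2 + 2*√O/3 (s(x, O) = 2*√O/3 + 2*1 = 2*√O/3 + 2 = 2 + 2*√O/3)
N(L) = 4*L² (N(L) = (2*L)*(2*L) = 4*L²)
(N(s(-13, 18)) - 319657)/(17115 + 107215) = (4*(2 + 2*√18/3)² - 319657)/(17115 + 107215) = (4*(2 + 2*(3*√2)/3)² - 319657)/124330 = (4*(2 + 2*√2)² - 319657)*(1/124330) = (-319657 + 4*(2 + 2*√2)²)*(1/124330) = -319657/124330 + 2*(2 + 2*√2)²/62165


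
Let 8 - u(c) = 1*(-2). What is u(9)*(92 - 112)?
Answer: -200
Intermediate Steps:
u(c) = 10 (u(c) = 8 - (-2) = 8 - 1*(-2) = 8 + 2 = 10)
u(9)*(92 - 112) = 10*(92 - 112) = 10*(-20) = -200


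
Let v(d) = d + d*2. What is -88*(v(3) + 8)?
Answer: -1496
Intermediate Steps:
v(d) = 3*d (v(d) = d + 2*d = 3*d)
-88*(v(3) + 8) = -88*(3*3 + 8) = -88*(9 + 8) = -88*17 = -1496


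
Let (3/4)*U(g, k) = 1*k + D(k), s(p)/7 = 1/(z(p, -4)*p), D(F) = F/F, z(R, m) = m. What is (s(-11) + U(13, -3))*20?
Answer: -1655/33 ≈ -50.151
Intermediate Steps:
D(F) = 1
s(p) = -7/(4*p) (s(p) = 7*(1/((-4)*p)) = 7*(-1/(4*p)) = -7/(4*p))
U(g, k) = 4/3 + 4*k/3 (U(g, k) = 4*(1*k + 1)/3 = 4*(k + 1)/3 = 4*(1 + k)/3 = 4/3 + 4*k/3)
(s(-11) + U(13, -3))*20 = (-7/4/(-11) + (4/3 + (4/3)*(-3)))*20 = (-7/4*(-1/11) + (4/3 - 4))*20 = (7/44 - 8/3)*20 = -331/132*20 = -1655/33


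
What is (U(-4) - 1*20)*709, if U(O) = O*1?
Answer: -17016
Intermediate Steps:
U(O) = O
(U(-4) - 1*20)*709 = (-4 - 1*20)*709 = (-4 - 20)*709 = -24*709 = -17016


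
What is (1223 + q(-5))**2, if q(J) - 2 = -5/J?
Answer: 1503076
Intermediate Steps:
q(J) = 2 - 5/J
(1223 + q(-5))**2 = (1223 + (2 - 5/(-5)))**2 = (1223 + (2 - 5*(-1/5)))**2 = (1223 + (2 + 1))**2 = (1223 + 3)**2 = 1226**2 = 1503076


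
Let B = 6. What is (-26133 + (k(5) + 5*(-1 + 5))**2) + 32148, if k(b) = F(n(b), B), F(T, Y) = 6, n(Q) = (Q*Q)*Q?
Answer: 6691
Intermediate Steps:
n(Q) = Q**3 (n(Q) = Q**2*Q = Q**3)
k(b) = 6
(-26133 + (k(5) + 5*(-1 + 5))**2) + 32148 = (-26133 + (6 + 5*(-1 + 5))**2) + 32148 = (-26133 + (6 + 5*4)**2) + 32148 = (-26133 + (6 + 20)**2) + 32148 = (-26133 + 26**2) + 32148 = (-26133 + 676) + 32148 = -25457 + 32148 = 6691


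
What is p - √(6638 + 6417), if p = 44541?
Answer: 44541 - √13055 ≈ 44427.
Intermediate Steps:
p - √(6638 + 6417) = 44541 - √(6638 + 6417) = 44541 - √13055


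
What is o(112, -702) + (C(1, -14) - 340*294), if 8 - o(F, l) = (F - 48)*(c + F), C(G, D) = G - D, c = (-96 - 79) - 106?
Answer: -89121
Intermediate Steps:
c = -281 (c = -175 - 106 = -281)
o(F, l) = 8 - (-281 + F)*(-48 + F) (o(F, l) = 8 - (F - 48)*(-281 + F) = 8 - (-48 + F)*(-281 + F) = 8 - (-281 + F)*(-48 + F))
o(112, -702) + (C(1, -14) - 340*294) = (-13480 - 1*112**2 + 329*112) + ((1 - 1*(-14)) - 340*294) = (-13480 - 1*12544 + 36848) + ((1 + 14) - 99960) = (-13480 - 12544 + 36848) + (15 - 99960) = 10824 - 99945 = -89121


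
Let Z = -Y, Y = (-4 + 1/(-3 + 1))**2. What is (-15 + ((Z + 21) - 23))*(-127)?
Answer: 18923/4 ≈ 4730.8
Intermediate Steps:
Y = 81/4 (Y = (-4 + 1/(-2))**2 = (-4 - 1/2)**2 = (-9/2)**2 = 81/4 ≈ 20.250)
Z = -81/4 (Z = -1*81/4 = -81/4 ≈ -20.250)
(-15 + ((Z + 21) - 23))*(-127) = (-15 + ((-81/4 + 21) - 23))*(-127) = (-15 + (3/4 - 23))*(-127) = (-15 - 89/4)*(-127) = -149/4*(-127) = 18923/4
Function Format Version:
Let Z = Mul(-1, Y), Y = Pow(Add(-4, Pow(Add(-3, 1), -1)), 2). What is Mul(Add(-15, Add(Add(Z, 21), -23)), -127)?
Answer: Rational(18923, 4) ≈ 4730.8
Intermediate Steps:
Y = Rational(81, 4) (Y = Pow(Add(-4, Pow(-2, -1)), 2) = Pow(Add(-4, Rational(-1, 2)), 2) = Pow(Rational(-9, 2), 2) = Rational(81, 4) ≈ 20.250)
Z = Rational(-81, 4) (Z = Mul(-1, Rational(81, 4)) = Rational(-81, 4) ≈ -20.250)
Mul(Add(-15, Add(Add(Z, 21), -23)), -127) = Mul(Add(-15, Add(Add(Rational(-81, 4), 21), -23)), -127) = Mul(Add(-15, Add(Rational(3, 4), -23)), -127) = Mul(Add(-15, Rational(-89, 4)), -127) = Mul(Rational(-149, 4), -127) = Rational(18923, 4)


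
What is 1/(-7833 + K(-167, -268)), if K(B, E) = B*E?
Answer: 1/36923 ≈ 2.7083e-5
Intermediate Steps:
1/(-7833 + K(-167, -268)) = 1/(-7833 - 167*(-268)) = 1/(-7833 + 44756) = 1/36923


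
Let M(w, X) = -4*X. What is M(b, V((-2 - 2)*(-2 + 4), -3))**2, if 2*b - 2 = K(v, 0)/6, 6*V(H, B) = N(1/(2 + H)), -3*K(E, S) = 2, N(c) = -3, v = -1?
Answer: 4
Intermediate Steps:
K(E, S) = -2/3 (K(E, S) = -1/3*2 = -2/3)
V(H, B) = -1/2 (V(H, B) = (1/6)*(-3) = -1/2)
b = 17/18 (b = 1 + (-2/3/6)/2 = 1 + (-2/3*1/6)/2 = 1 + (1/2)*(-1/9) = 1 - 1/18 = 17/18 ≈ 0.94444)
M(b, V((-2 - 2)*(-2 + 4), -3))**2 = (-4*(-1/2))**2 = 2**2 = 4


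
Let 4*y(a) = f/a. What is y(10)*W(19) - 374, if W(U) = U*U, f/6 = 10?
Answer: 335/2 ≈ 167.50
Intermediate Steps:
f = 60 (f = 6*10 = 60)
y(a) = 15/a (y(a) = (60/a)/4 = 15/a)
W(U) = U²
y(10)*W(19) - 374 = (15/10)*19² - 374 = (15*(⅒))*361 - 374 = (3/2)*361 - 374 = 1083/2 - 374 = 335/2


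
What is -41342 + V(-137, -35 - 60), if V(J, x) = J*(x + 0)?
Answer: -28327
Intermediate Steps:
V(J, x) = J*x
-41342 + V(-137, -35 - 60) = -41342 - 137*(-35 - 60) = -41342 - 137*(-95) = -41342 + 13015 = -28327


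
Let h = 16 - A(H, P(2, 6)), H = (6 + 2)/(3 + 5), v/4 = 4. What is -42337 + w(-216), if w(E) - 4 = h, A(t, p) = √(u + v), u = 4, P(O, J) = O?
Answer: -42317 - 2*√5 ≈ -42322.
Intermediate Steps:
v = 16 (v = 4*4 = 16)
H = 1 (H = 8/8 = 8*(⅛) = 1)
A(t, p) = 2*√5 (A(t, p) = √(4 + 16) = √20 = 2*√5)
h = 16 - 2*√5 ≈ 11.528
w(E) = 20 - 2*√5 (w(E) = 4 + (16 - 2*√5) = 20 - 2*√5)
-42337 + w(-216) = -42337 + (20 - 2*√5) = -42317 - 2*√5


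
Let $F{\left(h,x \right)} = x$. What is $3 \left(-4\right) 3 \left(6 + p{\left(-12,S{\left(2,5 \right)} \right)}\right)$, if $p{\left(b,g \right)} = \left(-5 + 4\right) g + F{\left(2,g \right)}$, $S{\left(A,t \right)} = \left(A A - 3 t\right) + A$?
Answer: $-216$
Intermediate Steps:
$S{\left(A,t \right)} = A + A^{2} - 3 t$ ($S{\left(A,t \right)} = \left(A^{2} - 3 t\right) + A = A + A^{2} - 3 t$)
$p{\left(b,g \right)} = 0$ ($p{\left(b,g \right)} = \left(-5 + 4\right) g + g = - g + g = 0$)
$3 \left(-4\right) 3 \left(6 + p{\left(-12,S{\left(2,5 \right)} \right)}\right) = 3 \left(-4\right) 3 \left(6 + 0\right) = \left(-12\right) 3 \cdot 6 = \left(-36\right) 6 = -216$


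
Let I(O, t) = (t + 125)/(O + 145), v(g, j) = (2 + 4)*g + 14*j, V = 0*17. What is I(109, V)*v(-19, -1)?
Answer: -8000/127 ≈ -62.992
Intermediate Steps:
V = 0
v(g, j) = 6*g + 14*j
I(O, t) = (125 + t)/(145 + O)
I(109, V)*v(-19, -1) = ((125 + 0)/(145 + 109))*(6*(-19) + 14*(-1)) = (125/254)*(-114 - 14) = ((1/254)*125)*(-128) = (125/254)*(-128) = -8000/127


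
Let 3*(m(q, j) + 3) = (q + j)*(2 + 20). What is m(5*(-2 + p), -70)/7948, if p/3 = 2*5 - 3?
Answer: 541/23844 ≈ 0.022689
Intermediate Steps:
p = 21 (p = 3*(2*5 - 3) = 3*(10 - 3) = 3*7 = 21)
m(q, j) = -3 + 22*j/3 + 22*q/3 (m(q, j) = -3 + ((q + j)*(2 + 20))/3 = -3 + ((j + q)*22)/3 = -3 + (22*j + 22*q)/3 = -3 + (22*j/3 + 22*q/3) = -3 + 22*j/3 + 22*q/3)
m(5*(-2 + p), -70)/7948 = (-3 + (22/3)*(-70) + 22*(5*(-2 + 21))/3)/7948 = (-3 - 1540/3 + 22*(5*19)/3)*(1/7948) = (-3 - 1540/3 + (22/3)*95)*(1/7948) = (-3 - 1540/3 + 2090/3)*(1/7948) = (541/3)*(1/7948) = 541/23844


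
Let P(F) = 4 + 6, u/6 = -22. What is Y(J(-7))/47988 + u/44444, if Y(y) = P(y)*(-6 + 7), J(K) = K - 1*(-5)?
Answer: -736247/266597334 ≈ -0.0027616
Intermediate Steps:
J(K) = 5 + K (J(K) = K + 5 = 5 + K)
u = -132 (u = 6*(-22) = -132)
P(F) = 10
Y(y) = 10 (Y(y) = 10*(-6 + 7) = 10*1 = 10)
Y(J(-7))/47988 + u/44444 = 10/47988 - 132/44444 = 10*(1/47988) - 132*1/44444 = 5/23994 - 33/11111 = -736247/266597334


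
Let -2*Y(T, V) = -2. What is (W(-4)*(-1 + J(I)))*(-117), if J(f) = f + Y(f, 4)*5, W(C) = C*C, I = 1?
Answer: -9360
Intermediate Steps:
W(C) = C**2
Y(T, V) = 1 (Y(T, V) = -1/2*(-2) = 1)
J(f) = 5 + f (J(f) = f + 1*5 = f + 5 = 5 + f)
(W(-4)*(-1 + J(I)))*(-117) = ((-4)**2*(-1 + (5 + 1)))*(-117) = (16*(-1 + 6))*(-117) = (16*5)*(-117) = 80*(-117) = -9360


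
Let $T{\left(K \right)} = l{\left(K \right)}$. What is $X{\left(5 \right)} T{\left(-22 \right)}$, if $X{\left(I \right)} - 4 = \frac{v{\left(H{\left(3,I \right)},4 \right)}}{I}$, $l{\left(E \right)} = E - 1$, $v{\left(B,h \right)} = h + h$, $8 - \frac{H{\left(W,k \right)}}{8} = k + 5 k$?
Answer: $- \frac{644}{5} \approx -128.8$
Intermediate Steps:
$H{\left(W,k \right)} = 64 - 48 k$ ($H{\left(W,k \right)} = 64 - 8 \left(k + 5 k\right) = 64 - 8 \cdot 6 k = 64 - 48 k$)
$v{\left(B,h \right)} = 2 h$
$l{\left(E \right)} = -1 + E$
$T{\left(K \right)} = -1 + K$
$X{\left(I \right)} = 4 + \frac{8}{I}$ ($X{\left(I \right)} = 4 + \frac{2 \cdot 4}{I} = 4 + \frac{8}{I}$)
$X{\left(5 \right)} T{\left(-22 \right)} = \left(4 + \frac{8}{5}\right) \left(-1 - 22\right) = \left(4 + 8 \cdot \frac{1}{5}\right) \left(-23\right) = \left(4 + \frac{8}{5}\right) \left(-23\right) = \frac{28}{5} \left(-23\right) = - \frac{644}{5}$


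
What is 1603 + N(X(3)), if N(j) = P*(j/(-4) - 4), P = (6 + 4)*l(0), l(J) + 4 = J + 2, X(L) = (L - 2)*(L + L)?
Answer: 1713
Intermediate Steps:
X(L) = 2*L*(-2 + L) (X(L) = (-2 + L)*(2*L) = 2*L*(-2 + L))
l(J) = -2 + J (l(J) = -4 + (J + 2) = -4 + (2 + J) = -2 + J)
P = -20 (P = (6 + 4)*(-2 + 0) = 10*(-2) = -20)
N(j) = 80 + 5*j (N(j) = -20*(j/(-4) - 4) = -20*(j*(-1/4) - 4) = -20*(-j/4 - 4) = -20*(-4 - j/4) = 80 + 5*j)
1603 + N(X(3)) = 1603 + (80 + 5*(2*3*(-2 + 3))) = 1603 + (80 + 5*(2*3*1)) = 1603 + (80 + 5*6) = 1603 + (80 + 30) = 1603 + 110 = 1713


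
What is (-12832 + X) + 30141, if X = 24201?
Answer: 41510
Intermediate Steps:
(-12832 + X) + 30141 = (-12832 + 24201) + 30141 = 11369 + 30141 = 41510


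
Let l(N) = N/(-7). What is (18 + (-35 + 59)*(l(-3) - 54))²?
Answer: 78747876/49 ≈ 1.6071e+6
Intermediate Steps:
l(N) = -N/7 (l(N) = N*(-⅐) = -N/7)
(18 + (-35 + 59)*(l(-3) - 54))² = (18 + (-35 + 59)*(-⅐*(-3) - 54))² = (18 + 24*(3/7 - 54))² = (18 + 24*(-375/7))² = (18 - 9000/7)² = (-8874/7)² = 78747876/49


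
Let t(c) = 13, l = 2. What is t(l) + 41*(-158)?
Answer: -6465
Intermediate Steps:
t(l) + 41*(-158) = 13 + 41*(-158) = 13 - 6478 = -6465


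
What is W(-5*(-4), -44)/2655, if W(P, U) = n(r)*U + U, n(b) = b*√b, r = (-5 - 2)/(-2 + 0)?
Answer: -44/2655 - 77*√14/2655 ≈ -0.12509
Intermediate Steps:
r = 7/2 (r = -7/(-2) = -7*(-½) = 7/2 ≈ 3.5000)
n(b) = b^(3/2)
W(P, U) = U + 7*U*√14/4 (W(P, U) = (7/2)^(3/2)*U + U = (7*√14/4)*U + U = 7*U*√14/4 + U = U + 7*U*√14/4)
W(-5*(-4), -44)/2655 = ((¼)*(-44)*(4 + 7*√14))/2655 = (-44 - 77*√14)*(1/2655) = -44/2655 - 77*√14/2655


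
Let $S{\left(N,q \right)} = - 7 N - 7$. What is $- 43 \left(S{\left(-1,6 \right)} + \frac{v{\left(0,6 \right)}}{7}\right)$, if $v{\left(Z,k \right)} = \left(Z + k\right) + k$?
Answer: $- \frac{516}{7} \approx -73.714$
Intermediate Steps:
$S{\left(N,q \right)} = -7 - 7 N$
$v{\left(Z,k \right)} = Z + 2 k$
$- 43 \left(S{\left(-1,6 \right)} + \frac{v{\left(0,6 \right)}}{7}\right) = - 43 \left(\left(-7 - -7\right) + \frac{0 + 2 \cdot 6}{7}\right) = - 43 \left(\left(-7 + 7\right) + \left(0 + 12\right) \frac{1}{7}\right) = - 43 \left(0 + 12 \cdot \frac{1}{7}\right) = - 43 \left(0 + \frac{12}{7}\right) = \left(-43\right) \frac{12}{7} = - \frac{516}{7}$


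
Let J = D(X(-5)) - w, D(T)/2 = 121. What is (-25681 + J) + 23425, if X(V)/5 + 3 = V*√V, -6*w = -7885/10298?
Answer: -6549943/3252 ≈ -2014.1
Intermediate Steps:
w = 415/3252 (w = -(-7885)/(6*10298) = -⅙*(-415/542) = 415/3252 ≈ 0.12761)
X(V) = -15 + 5*V^(3/2) (X(V) = -15 + 5*(V*√V) = -15 + 5*V^(3/2))
D(T) = 242 (D(T) = 2*121 = 242)
J = 786569/3252 (J = 242 - 1*415/3252 = 242 - 415/3252 = 786569/3252 ≈ 241.87)
(-25681 + J) + 23425 = (-25681 + 786569/3252) + 23425 = -82728043/3252 + 23425 = -6549943/3252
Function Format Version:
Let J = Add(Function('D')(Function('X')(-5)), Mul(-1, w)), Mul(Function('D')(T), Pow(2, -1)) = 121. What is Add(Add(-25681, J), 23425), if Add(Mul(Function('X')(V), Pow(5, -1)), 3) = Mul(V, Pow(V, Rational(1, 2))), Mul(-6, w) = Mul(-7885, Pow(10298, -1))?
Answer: Rational(-6549943, 3252) ≈ -2014.1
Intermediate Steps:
w = Rational(415, 3252) (w = Mul(Rational(-1, 6), Mul(-7885, Pow(10298, -1))) = Mul(Rational(-1, 6), Mul(-7885, Rational(1, 10298))) = Mul(Rational(-1, 6), Rational(-415, 542)) = Rational(415, 3252) ≈ 0.12761)
Function('X')(V) = Add(-15, Mul(5, Pow(V, Rational(3, 2)))) (Function('X')(V) = Add(-15, Mul(5, Mul(V, Pow(V, Rational(1, 2))))) = Add(-15, Mul(5, Pow(V, Rational(3, 2)))))
Function('D')(T) = 242 (Function('D')(T) = Mul(2, 121) = 242)
J = Rational(786569, 3252) (J = Add(242, Mul(-1, Rational(415, 3252))) = Add(242, Rational(-415, 3252)) = Rational(786569, 3252) ≈ 241.87)
Add(Add(-25681, J), 23425) = Add(Add(-25681, Rational(786569, 3252)), 23425) = Add(Rational(-82728043, 3252), 23425) = Rational(-6549943, 3252)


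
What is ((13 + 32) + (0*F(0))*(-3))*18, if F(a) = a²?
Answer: 810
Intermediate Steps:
((13 + 32) + (0*F(0))*(-3))*18 = ((13 + 32) + (0*0²)*(-3))*18 = (45 + (0*0)*(-3))*18 = (45 + 0*(-3))*18 = (45 + 0)*18 = 45*18 = 810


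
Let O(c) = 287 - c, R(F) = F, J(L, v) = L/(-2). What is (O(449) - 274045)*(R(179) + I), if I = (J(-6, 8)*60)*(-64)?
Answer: 3109781587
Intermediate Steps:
J(L, v) = -L/2 (J(L, v) = L*(-½) = -L/2)
I = -11520 (I = (-½*(-6)*60)*(-64) = (3*60)*(-64) = 180*(-64) = -11520)
(O(449) - 274045)*(R(179) + I) = ((287 - 1*449) - 274045)*(179 - 11520) = ((287 - 449) - 274045)*(-11341) = (-162 - 274045)*(-11341) = -274207*(-11341) = 3109781587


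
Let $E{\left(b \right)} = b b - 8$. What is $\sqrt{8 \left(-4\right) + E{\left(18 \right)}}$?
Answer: $2 \sqrt{71} \approx 16.852$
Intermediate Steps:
$E{\left(b \right)} = -8 + b^{2}$ ($E{\left(b \right)} = b^{2} - 8 = -8 + b^{2}$)
$\sqrt{8 \left(-4\right) + E{\left(18 \right)}} = \sqrt{8 \left(-4\right) - \left(8 - 18^{2}\right)} = \sqrt{-32 + \left(-8 + 324\right)} = \sqrt{-32 + 316} = \sqrt{284} = 2 \sqrt{71}$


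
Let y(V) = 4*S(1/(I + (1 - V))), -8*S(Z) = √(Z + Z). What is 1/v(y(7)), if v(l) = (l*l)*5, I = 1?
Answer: -2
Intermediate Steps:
S(Z) = -√2*√Z/8 (S(Z) = -√(Z + Z)/8 = -√2*√Z/8)
y(V) = -√2*√(1/(2 - V))/2 (y(V) = 4*(-√2*√(1/(1 + (1 - V)))/8) = 4*(-√2*√(1/(2 - V))/8) = -√2*√(1/(2 - V))/2)
v(l) = 5*l² (v(l) = l²*5 = 5*l²)
1/v(y(7)) = 1/(5*(-√2*√(-1/(-2 + 7))/2)²) = 1/(5*(-√2*√(-1/5)/2)²) = 1/(5*(-√2*√(-1*⅕)/2)²) = 1/(5*(-√2*√(-⅕)/2)²) = 1/(5*(-√2*I*√5/5/2)²) = 1/(5*(-I*√10/10)²) = 1/(5*(-⅒)) = 1/(-½) = -2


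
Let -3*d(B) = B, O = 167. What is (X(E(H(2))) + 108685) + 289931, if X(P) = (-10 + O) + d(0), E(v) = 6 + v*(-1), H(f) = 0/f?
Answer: 398773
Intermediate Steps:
H(f) = 0
E(v) = 6 - v
d(B) = -B/3
X(P) = 157 (X(P) = (-10 + 167) - ⅓*0 = 157 + 0 = 157)
(X(E(H(2))) + 108685) + 289931 = (157 + 108685) + 289931 = 108842 + 289931 = 398773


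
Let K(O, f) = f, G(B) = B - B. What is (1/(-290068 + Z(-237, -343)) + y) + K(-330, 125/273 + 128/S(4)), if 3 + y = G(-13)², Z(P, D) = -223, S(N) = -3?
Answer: -1194257265/26416481 ≈ -45.209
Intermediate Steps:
G(B) = 0
y = -3 (y = -3 + 0² = -3 + 0 = -3)
(1/(-290068 + Z(-237, -343)) + y) + K(-330, 125/273 + 128/S(4)) = (1/(-290068 - 223) - 3) + (125/273 + 128/(-3)) = (1/(-290291) - 3) + (125*(1/273) + 128*(-⅓)) = (-1/290291 - 3) + (125/273 - 128/3) = -870874/290291 - 3841/91 = -1194257265/26416481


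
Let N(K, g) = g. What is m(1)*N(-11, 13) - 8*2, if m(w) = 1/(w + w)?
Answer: -19/2 ≈ -9.5000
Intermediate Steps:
m(w) = 1/(2*w)
m(1)*N(-11, 13) - 8*2 = ((½)/1)*13 - 8*2 = ((½)*1)*13 - 16 = (½)*13 - 16 = 13/2 - 16 = -19/2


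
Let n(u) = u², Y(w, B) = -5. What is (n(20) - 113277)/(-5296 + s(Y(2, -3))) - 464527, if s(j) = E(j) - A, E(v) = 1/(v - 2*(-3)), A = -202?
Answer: -2365723134/5093 ≈ -4.6451e+5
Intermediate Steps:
E(v) = 1/(6 + v) (E(v) = 1/(v + 6) = 1/(6 + v))
s(j) = 202 + 1/(6 + j) (s(j) = 1/(6 + j) - 1*(-202) = 1/(6 + j) + 202 = 202 + 1/(6 + j))
(n(20) - 113277)/(-5296 + s(Y(2, -3))) - 464527 = (20² - 113277)/(-5296 + (1213 + 202*(-5))/(6 - 5)) - 464527 = (400 - 113277)/(-5296 + (1213 - 1010)/1) - 464527 = -112877/(-5296 + 1*203) - 464527 = -112877/(-5296 + 203) - 464527 = -112877/(-5093) - 464527 = -112877*(-1/5093) - 464527 = 112877/5093 - 464527 = -2365723134/5093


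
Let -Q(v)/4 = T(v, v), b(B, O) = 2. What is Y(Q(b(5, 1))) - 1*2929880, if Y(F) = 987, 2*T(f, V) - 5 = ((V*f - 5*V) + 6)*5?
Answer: -2928893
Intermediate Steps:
T(f, V) = 35/2 - 25*V/2 + 5*V*f/2 (T(f, V) = 5/2 + (((V*f - 5*V) + 6)*5)/2 = 5/2 + (((-5*V + V*f) + 6)*5)/2 = 5/2 + ((6 - 5*V + V*f)*5)/2 = 5/2 + (30 - 25*V + 5*V*f)/2 = 5/2 + (15 - 25*V/2 + 5*V*f/2) = 35/2 - 25*V/2 + 5*V*f/2)
Q(v) = -70 - 10*v**2 + 50*v (Q(v) = -4*(35/2 - 25*v/2 + 5*v*v/2) = -4*(35/2 - 25*v/2 + 5*v**2/2) = -70 - 10*v**2 + 50*v)
Y(Q(b(5, 1))) - 1*2929880 = 987 - 1*2929880 = 987 - 2929880 = -2928893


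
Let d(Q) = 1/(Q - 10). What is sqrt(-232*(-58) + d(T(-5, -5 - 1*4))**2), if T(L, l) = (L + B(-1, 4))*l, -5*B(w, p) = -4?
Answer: sqrt(259983401)/139 ≈ 116.00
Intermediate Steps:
B(w, p) = 4/5 (B(w, p) = -1/5*(-4) = 4/5)
T(L, l) = l*(4/5 + L) (T(L, l) = (L + 4/5)*l = (4/5 + L)*l = l*(4/5 + L))
d(Q) = 1/(-10 + Q)
sqrt(-232*(-58) + d(T(-5, -5 - 1*4))**2) = sqrt(-232*(-58) + (1/(-10 + (-5 - 1*4)*(4 + 5*(-5))/5))**2) = sqrt(13456 + (1/(-10 + (-5 - 4)*(4 - 25)/5))**2) = sqrt(13456 + (1/(-10 + (1/5)*(-9)*(-21)))**2) = sqrt(13456 + (1/(-10 + 189/5))**2) = sqrt(13456 + (1/(139/5))**2) = sqrt(13456 + (5/139)**2) = sqrt(13456 + 25/19321) = sqrt(259983401/19321) = sqrt(259983401)/139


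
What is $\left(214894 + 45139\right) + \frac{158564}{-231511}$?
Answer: $\frac{8600048757}{33073} \approx 2.6003 \cdot 10^{5}$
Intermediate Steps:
$\left(214894 + 45139\right) + \frac{158564}{-231511} = 260033 + 158564 \left(- \frac{1}{231511}\right) = 260033 - \frac{22652}{33073} = \frac{8600048757}{33073}$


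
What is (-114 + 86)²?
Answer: 784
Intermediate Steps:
(-114 + 86)² = (-28)² = 784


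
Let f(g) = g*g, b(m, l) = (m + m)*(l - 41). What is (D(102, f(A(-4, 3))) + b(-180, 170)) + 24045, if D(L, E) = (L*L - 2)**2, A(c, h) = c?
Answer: 108179209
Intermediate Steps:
b(m, l) = 2*m*(-41 + l) (b(m, l) = (2*m)*(-41 + l) = 2*m*(-41 + l))
f(g) = g**2
D(L, E) = (-2 + L**2)**2 (D(L, E) = (L**2 - 2)**2 = (-2 + L**2)**2)
(D(102, f(A(-4, 3))) + b(-180, 170)) + 24045 = ((-2 + 102**2)**2 + 2*(-180)*(-41 + 170)) + 24045 = ((-2 + 10404)**2 + 2*(-180)*129) + 24045 = (10402**2 - 46440) + 24045 = (108201604 - 46440) + 24045 = 108155164 + 24045 = 108179209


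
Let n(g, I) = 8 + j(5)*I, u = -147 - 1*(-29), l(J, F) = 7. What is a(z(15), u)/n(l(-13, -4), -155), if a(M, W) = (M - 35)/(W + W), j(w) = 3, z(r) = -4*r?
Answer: -95/107852 ≈ -0.00088084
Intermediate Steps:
u = -118 (u = -147 + 29 = -118)
n(g, I) = 8 + 3*I
a(M, W) = (-35 + M)/(2*W) (a(M, W) = (-35 + M)/((2*W)) = (-35 + M)*(1/(2*W)) = (-35 + M)/(2*W))
a(z(15), u)/n(l(-13, -4), -155) = ((½)*(-35 - 4*15)/(-118))/(8 + 3*(-155)) = ((½)*(-1/118)*(-35 - 60))/(8 - 465) = ((½)*(-1/118)*(-95))/(-457) = (95/236)*(-1/457) = -95/107852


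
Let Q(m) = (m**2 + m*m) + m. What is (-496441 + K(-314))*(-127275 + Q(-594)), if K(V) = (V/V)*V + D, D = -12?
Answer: -287033462901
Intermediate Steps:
K(V) = -12 + V (K(V) = (V/V)*V - 12 = 1*V - 12 = V - 12 = -12 + V)
Q(m) = m + 2*m**2 (Q(m) = (m**2 + m**2) + m = 2*m**2 + m = m + 2*m**2)
(-496441 + K(-314))*(-127275 + Q(-594)) = (-496441 + (-12 - 314))*(-127275 - 594*(1 + 2*(-594))) = (-496441 - 326)*(-127275 - 594*(1 - 1188)) = -496767*(-127275 - 594*(-1187)) = -496767*(-127275 + 705078) = -496767*577803 = -287033462901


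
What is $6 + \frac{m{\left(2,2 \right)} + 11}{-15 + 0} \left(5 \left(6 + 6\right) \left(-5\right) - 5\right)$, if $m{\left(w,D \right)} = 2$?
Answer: $\frac{811}{3} \approx 270.33$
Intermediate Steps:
$6 + \frac{m{\left(2,2 \right)} + 11}{-15 + 0} \left(5 \left(6 + 6\right) \left(-5\right) - 5\right) = 6 + \frac{2 + 11}{-15 + 0} \left(5 \left(6 + 6\right) \left(-5\right) - 5\right) = 6 + \frac{13}{-15} \left(5 \cdot 12 \left(-5\right) - 5\right) = 6 + 13 \left(- \frac{1}{15}\right) \left(60 \left(-5\right) - 5\right) = 6 - \frac{13 \left(-300 - 5\right)}{15} = 6 - - \frac{793}{3} = 6 + \frac{793}{3} = \frac{811}{3}$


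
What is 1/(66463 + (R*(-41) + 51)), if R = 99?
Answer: 1/62455 ≈ 1.6012e-5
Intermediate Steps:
1/(66463 + (R*(-41) + 51)) = 1/(66463 + (99*(-41) + 51)) = 1/(66463 + (-4059 + 51)) = 1/(66463 - 4008) = 1/62455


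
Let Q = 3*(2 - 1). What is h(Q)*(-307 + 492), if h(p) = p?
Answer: 555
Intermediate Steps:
Q = 3 (Q = 3*1 = 3)
h(Q)*(-307 + 492) = 3*(-307 + 492) = 3*185 = 555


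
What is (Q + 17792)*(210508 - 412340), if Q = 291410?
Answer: -62406858064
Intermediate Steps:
(Q + 17792)*(210508 - 412340) = (291410 + 17792)*(210508 - 412340) = 309202*(-201832) = -62406858064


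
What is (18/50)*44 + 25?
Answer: 1021/25 ≈ 40.840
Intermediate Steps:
(18/50)*44 + 25 = (18*(1/50))*44 + 25 = (9/25)*44 + 25 = 396/25 + 25 = 1021/25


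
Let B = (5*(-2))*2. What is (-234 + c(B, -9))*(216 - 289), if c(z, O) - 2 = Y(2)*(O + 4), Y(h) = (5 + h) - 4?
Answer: 18031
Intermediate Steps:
Y(h) = 1 + h
B = -20 (B = -10*2 = -20)
c(z, O) = 14 + 3*O (c(z, O) = 2 + (1 + 2)*(O + 4) = 2 + 3*(4 + O) = 2 + (12 + 3*O) = 14 + 3*O)
(-234 + c(B, -9))*(216 - 289) = (-234 + (14 + 3*(-9)))*(216 - 289) = (-234 + (14 - 27))*(-73) = (-234 - 13)*(-73) = -247*(-73) = 18031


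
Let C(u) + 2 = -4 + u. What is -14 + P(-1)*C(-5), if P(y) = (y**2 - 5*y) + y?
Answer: -69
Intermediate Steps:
C(u) = -6 + u (C(u) = -2 + (-4 + u) = -6 + u)
P(y) = y**2 - 4*y
-14 + P(-1)*C(-5) = -14 + (-(-4 - 1))*(-6 - 5) = -14 - 1*(-5)*(-11) = -14 + 5*(-11) = -14 - 55 = -69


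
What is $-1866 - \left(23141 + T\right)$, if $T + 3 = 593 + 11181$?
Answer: $-36778$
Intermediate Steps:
$T = 11771$ ($T = -3 + \left(593 + 11181\right) = -3 + 11774 = 11771$)
$-1866 - \left(23141 + T\right) = -1866 - 34912 = -36778$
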